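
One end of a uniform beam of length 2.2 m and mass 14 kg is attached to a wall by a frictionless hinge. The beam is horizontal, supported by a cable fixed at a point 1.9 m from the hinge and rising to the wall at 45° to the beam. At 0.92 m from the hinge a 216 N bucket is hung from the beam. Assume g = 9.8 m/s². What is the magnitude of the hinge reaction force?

Take torques about the hinge: T sin 45° · 1.9 = 14×9.8×1.1 + 216×0.92 = 349.64 N·m.
So T = 349.64 / (0.7071 × 1.9) = 260.25 N.
ΣF_x = 0: H_x = T cos 45° = 184.02 N.
ΣF_y = 0: H_y = (14×9.8 + 216) − T sin 45° = 353.2 − 184.02 = 169.18 N.
|H| = √(H_x² + H_y²) = √((184.02)² + (169.18)²) = 249.97 N.

|H| ≈ 250 N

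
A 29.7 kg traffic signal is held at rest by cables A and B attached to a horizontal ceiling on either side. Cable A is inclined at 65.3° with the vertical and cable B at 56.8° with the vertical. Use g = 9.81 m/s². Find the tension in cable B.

T_B ≈ 312 N

Angles from the horizontal: cable A is 90° − 65.3° = 24.7°, cable B is 90° − 56.8° = 33.2°.
Weight W = 29.7 × 9.81 = 291.4 N acts straight down.
Horizontal: T_A cos 24.7° = T_B cos 33.2°  →  T_A = 0.921 T_B.
Vertical: T_A sin 24.7° + T_B sin 33.2° = 291.4.
Substituting the horizontal relation into the vertical equation gives 0.9324 T_B = 291.4, so T_B = 312.5 N.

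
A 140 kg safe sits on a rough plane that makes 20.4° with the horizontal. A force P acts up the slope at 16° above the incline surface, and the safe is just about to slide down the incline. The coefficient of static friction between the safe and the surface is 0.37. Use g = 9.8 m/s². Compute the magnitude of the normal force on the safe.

On the verge of sliding down the incline, friction equals μN and acts up the slope.
Perpendicular: N + P sin 16° = W cos 20.4° = 1286 N.
Along incline: P cos 16° + μN = W sin 20.4° with W sin 20.4° = 478.2 N.
Solving the pair for P and N: P = 2.838 N, N = 1285 N (and f = μN = 475.5 N).

N ≈ 1290 N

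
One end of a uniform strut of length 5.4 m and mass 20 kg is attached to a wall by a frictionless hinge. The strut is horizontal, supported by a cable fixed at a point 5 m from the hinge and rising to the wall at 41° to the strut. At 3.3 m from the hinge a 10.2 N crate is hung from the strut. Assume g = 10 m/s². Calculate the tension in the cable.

T ≈ 175 N

Take torques about the hinge: T sin 41° · 5 = 20×10×2.7 + 10.2×3.3 = 573.66 N·m.
So T = 573.66 / (0.6561 × 5) = 174.88 N.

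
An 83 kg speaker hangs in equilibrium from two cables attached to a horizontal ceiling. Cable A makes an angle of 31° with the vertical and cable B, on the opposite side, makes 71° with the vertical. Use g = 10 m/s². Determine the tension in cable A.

T_A ≈ 802 N

Angles from the horizontal: cable A is 90° − 31° = 59°, cable B is 90° − 71° = 19°.
Weight W = 83 × 10 = 830 N acts straight down.
Horizontal: T_A cos 59° = T_B cos 19°  →  T_B = 0.5447 T_A.
Vertical: T_A sin 59° + T_B sin 19° = 830.
Substituting the horizontal relation into the vertical equation gives 1.035 T_A = 830, so T_A = 802.3 N.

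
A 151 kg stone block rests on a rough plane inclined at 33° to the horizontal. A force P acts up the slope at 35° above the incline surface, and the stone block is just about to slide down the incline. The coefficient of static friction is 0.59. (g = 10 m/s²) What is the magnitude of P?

On the verge of sliding down the incline, friction equals μN and acts up the slope.
Perpendicular: N + P sin 35° = W cos 33° = 1266 N.
Along incline: P cos 35° + μN = W sin 33° with W sin 33° = 822.4 N.
Solving the pair for P and N: P = 156.5 N, N = 1177 N (and f = μN = 694.2 N).

P ≈ 156 N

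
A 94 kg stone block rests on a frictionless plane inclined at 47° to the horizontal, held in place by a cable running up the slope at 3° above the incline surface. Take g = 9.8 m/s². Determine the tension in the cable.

Take axes along and perpendicular to the incline. Weight components: W sin 47° = 673.7 N down-slope, W cos 47° = 628.3 N into the surface.
Along incline: T cos 3° = W sin 47° → T = 674.6 N.
Perpendicular: N = W cos 47° − T sin 3° = 592.9 N.

T ≈ 675 N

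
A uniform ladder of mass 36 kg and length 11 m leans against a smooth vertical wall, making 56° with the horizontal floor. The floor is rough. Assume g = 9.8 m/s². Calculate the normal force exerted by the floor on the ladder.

N_floor ≈ 353 N

ΣF_y = 0: N_floor = 36×9.8 = 352.8 N.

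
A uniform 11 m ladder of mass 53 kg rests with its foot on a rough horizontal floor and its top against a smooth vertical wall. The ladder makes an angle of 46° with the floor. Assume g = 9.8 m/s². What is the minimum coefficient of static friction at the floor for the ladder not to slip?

ΣF_y = 0: N_floor = 53×9.8 = 519.4 N.
Torques about the foot: N_wall · 11 sin 46° = 53×9.8×5.5 cos 46° → N_wall = 250.79 N.
ΣF_x = 0: f_floor = N_wall = 250.79 N.
μ_min = f_floor / N_floor = 250.79 / 519.4 = 0.4828.

μ_min ≈ 0.483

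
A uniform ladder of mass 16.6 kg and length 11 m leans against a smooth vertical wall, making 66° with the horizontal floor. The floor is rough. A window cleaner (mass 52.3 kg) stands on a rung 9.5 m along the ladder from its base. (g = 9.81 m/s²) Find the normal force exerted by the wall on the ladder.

N_wall ≈ 234 N

Torques about the foot: N_wall · 11 sin 66° = 16.6×9.81×5.5 cos 66° + 52.3×9.81×9.5 cos 66° → N_wall = 233.53 N.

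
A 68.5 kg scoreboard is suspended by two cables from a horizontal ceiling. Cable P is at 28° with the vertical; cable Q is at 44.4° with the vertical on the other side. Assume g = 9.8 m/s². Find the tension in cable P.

T_P ≈ 493 N

Angles from the horizontal: cable P is 90° − 28° = 62°, cable Q is 90° − 44.4° = 45.6°.
Weight W = 68.5 × 9.8 = 671.3 N acts straight down.
Horizontal: T_P cos 62° = T_Q cos 45.6°  →  T_Q = 0.671 T_P.
Vertical: T_P sin 62° + T_Q sin 45.6° = 671.3.
Substituting the horizontal relation into the vertical equation gives 1.362 T_P = 671.3, so T_P = 492.7 N.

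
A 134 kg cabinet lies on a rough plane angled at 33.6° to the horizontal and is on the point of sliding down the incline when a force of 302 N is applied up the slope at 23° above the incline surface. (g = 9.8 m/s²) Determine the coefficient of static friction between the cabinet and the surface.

On the verge of sliding down the incline, friction is at its maximum μN and acts up the slope.
Perpendicular to incline: N = W cos 33.6° − P sin 23° = 1094 − 118 = 975.8 N.
Along incline: P cos 23° + μN = W sin 33.6° → μ = (W sin 33.6° − P cos 23°) / N = 0.4599.

μ ≈ 0.460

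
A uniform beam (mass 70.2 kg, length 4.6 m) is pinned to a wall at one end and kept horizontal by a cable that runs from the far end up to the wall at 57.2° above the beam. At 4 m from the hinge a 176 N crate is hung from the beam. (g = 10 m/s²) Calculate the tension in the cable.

Take torques about the hinge: T sin 57.2° · 4.6 = 70.2×10×2.3 + 176×4 = 2318.6 N·m.
So T = 2318.6 / (0.8406 × 4.6) = 599.65 N.

T ≈ 600 N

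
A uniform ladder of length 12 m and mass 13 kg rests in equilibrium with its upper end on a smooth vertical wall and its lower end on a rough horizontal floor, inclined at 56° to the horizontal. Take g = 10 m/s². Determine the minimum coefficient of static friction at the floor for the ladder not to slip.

μ_min ≈ 0.337

ΣF_y = 0: N_floor = 13×10 = 130 N.
Torques about the foot: N_wall · 12 sin 56° = 13×10×6 cos 56° → N_wall = 43.843 N.
ΣF_x = 0: f_floor = N_wall = 43.843 N.
μ_min = f_floor / N_floor = 43.843 / 130 = 0.3373.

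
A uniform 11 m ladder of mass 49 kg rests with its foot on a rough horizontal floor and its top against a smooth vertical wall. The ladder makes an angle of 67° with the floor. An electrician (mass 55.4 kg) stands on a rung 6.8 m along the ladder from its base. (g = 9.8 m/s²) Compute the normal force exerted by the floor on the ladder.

ΣF_y = 0: N_floor = 49×9.8 + 55.4×9.8 = 1023.1 N.

N_floor ≈ 1020 N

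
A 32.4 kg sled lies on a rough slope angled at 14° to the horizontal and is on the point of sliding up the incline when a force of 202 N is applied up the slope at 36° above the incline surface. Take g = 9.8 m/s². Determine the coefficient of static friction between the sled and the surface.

On the verge of sliding up the incline, friction is at its maximum μN and acts down the slope.
Perpendicular to incline: N = W cos 14° − P sin 36° = 308.1 − 118.7 = 189.4 N.
Along incline: P cos 36° − μN = W sin 14° → μ = −(W sin 14° − P cos 36°) / N = 0.4574.

μ ≈ 0.457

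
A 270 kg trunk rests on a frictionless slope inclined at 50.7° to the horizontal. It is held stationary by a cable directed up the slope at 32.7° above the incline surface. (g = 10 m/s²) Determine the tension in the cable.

T ≈ 2480 N

Take axes along and perpendicular to the incline. Weight components: W sin 50.7° = 2089 N down-slope, W cos 50.7° = 1710 N into the surface.
Along incline: T cos 32.7° = W sin 50.7° → T = 2483 N.
Perpendicular: N = W cos 50.7° − T sin 32.7° = 368.8 N.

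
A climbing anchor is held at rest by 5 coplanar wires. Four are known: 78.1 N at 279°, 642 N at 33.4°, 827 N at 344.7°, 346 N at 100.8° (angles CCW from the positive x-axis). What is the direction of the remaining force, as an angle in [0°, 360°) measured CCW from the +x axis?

Sum the known components: ΣF_x = 1281 N, ΣF_y = 397.9 N.
For equilibrium the remaining force must supply (−ΣF_x, −ΣF_y) = (-1281, -397.9) N.
Magnitude = √((-1281)² + (-397.9)²) = 1341 N; direction = atan2(-397.9, -1281) = 197.3°.

θ ≈ 197°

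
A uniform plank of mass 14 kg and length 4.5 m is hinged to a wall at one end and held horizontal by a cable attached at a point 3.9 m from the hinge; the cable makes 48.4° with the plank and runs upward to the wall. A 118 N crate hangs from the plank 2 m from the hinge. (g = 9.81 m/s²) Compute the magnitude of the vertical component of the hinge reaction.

|H_y| ≈ 116 N

Take torques about the hinge: T sin 48.4° · 3.9 = 14×9.81×2.25 + 118×2 = 545.01 N·m.
So T = 545.01 / (0.7478 × 3.9) = 186.88 N.
ΣF_y = 0: H_y = (14×9.81 + 118) − T sin 48.4° = 255.34 − 139.75 = 115.59 N.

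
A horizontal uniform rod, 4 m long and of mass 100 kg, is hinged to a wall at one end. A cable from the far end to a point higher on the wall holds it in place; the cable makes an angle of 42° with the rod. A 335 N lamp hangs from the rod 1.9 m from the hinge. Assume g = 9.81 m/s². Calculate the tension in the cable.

T ≈ 971 N

Take torques about the hinge: T sin 42° · 4 = 100×9.81×2 + 335×1.9 = 2598.5 N·m.
So T = 2598.5 / (0.6691 × 4) = 970.85 N.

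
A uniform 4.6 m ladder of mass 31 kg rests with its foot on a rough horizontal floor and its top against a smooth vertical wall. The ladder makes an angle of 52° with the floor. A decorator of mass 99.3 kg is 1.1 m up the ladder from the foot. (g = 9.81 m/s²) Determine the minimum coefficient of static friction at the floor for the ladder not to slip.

ΣF_y = 0: N_floor = 31×9.81 + 99.3×9.81 = 1278.2 N.
Torques about the foot: N_wall · 4.6 sin 52° = 31×9.81×2.3 cos 52° + 99.3×9.81×1.1 cos 52° → N_wall = 300.79 N.
ΣF_x = 0: f_floor = N_wall = 300.79 N.
μ_min = f_floor / N_floor = 300.79 / 1278.2 = 0.2353.

μ_min ≈ 0.235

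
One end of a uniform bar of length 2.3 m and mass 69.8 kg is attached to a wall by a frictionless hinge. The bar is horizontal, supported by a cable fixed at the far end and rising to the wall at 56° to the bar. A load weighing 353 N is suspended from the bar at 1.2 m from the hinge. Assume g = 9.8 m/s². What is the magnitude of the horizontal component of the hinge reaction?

Take torques about the hinge: T sin 56° · 2.3 = 69.8×9.8×1.15 + 353×1.2 = 1210.2 N·m.
So T = 1210.2 / (0.8290 × 2.3) = 634.7 N.
ΣF_x = 0: H_x = T cos 56° = 354.92 N.

H_x ≈ 355 N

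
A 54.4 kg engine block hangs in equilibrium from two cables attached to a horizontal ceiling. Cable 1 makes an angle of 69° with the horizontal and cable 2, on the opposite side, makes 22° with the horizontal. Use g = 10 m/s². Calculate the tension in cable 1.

T_1 ≈ 504 N

Weight W = 54.4 × 10 = 544 N acts straight down.
Horizontal: T_1 cos 69° = T_2 cos 22°  →  T_2 = 0.3865 T_1.
Vertical: T_1 sin 69° + T_2 sin 22° = 544.
Substituting the horizontal relation into the vertical equation gives 1.078 T_1 = 544, so T_1 = 504.5 N.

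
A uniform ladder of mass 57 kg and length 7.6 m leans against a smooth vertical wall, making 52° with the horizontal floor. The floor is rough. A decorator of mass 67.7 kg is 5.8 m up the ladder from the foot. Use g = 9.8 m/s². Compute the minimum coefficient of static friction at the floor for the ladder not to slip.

ΣF_y = 0: N_floor = 57×9.8 + 67.7×9.8 = 1222.1 N.
Torques about the foot: N_wall · 7.6 sin 52° = 57×9.8×3.8 cos 52° + 67.7×9.8×5.8 cos 52° → N_wall = 613.8 N.
ΣF_x = 0: f_floor = N_wall = 613.8 N.
μ_min = f_floor / N_floor = 613.8 / 1222.1 = 0.5023.

μ_min ≈ 0.502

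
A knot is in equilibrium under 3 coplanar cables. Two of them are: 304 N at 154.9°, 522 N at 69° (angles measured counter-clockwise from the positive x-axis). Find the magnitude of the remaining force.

Sum the known components: ΣF_x = -88.22 N, ΣF_y = 616.3 N.
For equilibrium the remaining force must supply (−ΣF_x, −ΣF_y) = (88.22, -616.3) N.
Magnitude = √((88.22)² + (-616.3)²) = 622.6 N; direction = atan2(-616.3, 88.22) = 278.1°.

F ≈ 623 N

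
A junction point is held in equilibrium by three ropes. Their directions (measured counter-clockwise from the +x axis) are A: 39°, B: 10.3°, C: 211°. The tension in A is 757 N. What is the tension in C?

Resolve: ΣF_x = 757 cos 39° + T_B cos 10.3° + T_C cos 211° = 0.
        ΣF_y = 757 sin 39° + T_B sin 10.3° + T_C sin 211° = 0.
The known terms sum to (588.3, 476.4) N, so 0.9839 T_B − 0.8572 T_C = -588.3 and 0.1788 T_B − 0.5150 T_C = -476.4.
Solving simultaneously: T_B = 298.1 N, T_C = 1028 N.

T_C ≈ 1030 N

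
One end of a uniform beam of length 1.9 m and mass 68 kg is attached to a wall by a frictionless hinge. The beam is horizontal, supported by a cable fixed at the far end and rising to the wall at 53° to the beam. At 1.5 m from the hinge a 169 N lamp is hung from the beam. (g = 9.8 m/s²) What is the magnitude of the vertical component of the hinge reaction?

|H_y| ≈ 369 N

Take torques about the hinge: T sin 53° · 1.9 = 68×9.8×0.95 + 169×1.5 = 886.58 N·m.
So T = 886.58 / (0.7986 × 1.9) = 584.27 N.
ΣF_y = 0: H_y = (68×9.8 + 169) − T sin 53° = 835.4 − 466.62 = 368.78 N.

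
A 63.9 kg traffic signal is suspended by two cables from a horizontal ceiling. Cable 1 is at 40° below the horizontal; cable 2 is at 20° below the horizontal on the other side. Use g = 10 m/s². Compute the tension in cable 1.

Weight W = 63.9 × 10 = 639 N acts straight down.
Horizontal: T_1 cos 40° = T_2 cos 20°  →  T_2 = 0.8152 T_1.
Vertical: T_1 sin 40° + T_2 sin 20° = 639.
Substituting the horizontal relation into the vertical equation gives 0.9216 T_1 = 639, so T_1 = 693.4 N.

T_1 ≈ 693 N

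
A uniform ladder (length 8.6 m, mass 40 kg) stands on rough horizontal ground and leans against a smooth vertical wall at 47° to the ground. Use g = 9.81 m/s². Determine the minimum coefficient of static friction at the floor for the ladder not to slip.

μ_min ≈ 0.466

ΣF_y = 0: N_floor = 40×9.81 = 392.4 N.
Torques about the foot: N_wall · 8.6 sin 47° = 40×9.81×4.3 cos 47° → N_wall = 182.96 N.
ΣF_x = 0: f_floor = N_wall = 182.96 N.
μ_min = f_floor / N_floor = 182.96 / 392.4 = 0.4663.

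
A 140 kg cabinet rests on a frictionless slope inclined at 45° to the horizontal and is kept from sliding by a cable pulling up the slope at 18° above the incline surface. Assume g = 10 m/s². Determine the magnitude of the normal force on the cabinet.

N ≈ 668 N

Take axes along and perpendicular to the incline. Weight components: W sin 45° = 989.9 N down-slope, W cos 45° = 989.9 N into the surface.
Along incline: T cos 18° = W sin 45° → T = 1041 N.
Perpendicular: N = W cos 45° − T sin 18° = 668.3 N.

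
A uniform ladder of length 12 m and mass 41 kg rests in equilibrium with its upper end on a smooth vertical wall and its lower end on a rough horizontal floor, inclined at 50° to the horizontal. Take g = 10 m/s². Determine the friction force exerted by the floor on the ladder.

Torques about the foot: N_wall · 12 sin 50° = 41×10×6 cos 50° → N_wall = 172.02 N.
ΣF_x = 0: f_floor = N_wall = 172.02 N.

f ≈ 172 N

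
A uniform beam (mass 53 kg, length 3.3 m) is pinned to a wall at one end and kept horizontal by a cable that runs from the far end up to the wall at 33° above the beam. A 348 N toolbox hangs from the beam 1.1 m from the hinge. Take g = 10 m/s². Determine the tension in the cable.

Take torques about the hinge: T sin 33° · 3.3 = 53×10×1.65 + 348×1.1 = 1257.3 N·m.
So T = 1257.3 / (0.5446 × 3.3) = 699.55 N.

T ≈ 700 N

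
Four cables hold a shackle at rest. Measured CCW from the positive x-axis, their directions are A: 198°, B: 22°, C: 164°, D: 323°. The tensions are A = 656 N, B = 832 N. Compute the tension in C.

Resolve: ΣF_x = 656 cos 198° + 832 cos 22° + T_C cos 164° + T_D cos 323° = 0.
        ΣF_y = 656 sin 198° + 832 sin 22° + T_C sin 164° + T_D sin 323° = 0.
The known terms sum to (147.5, 109) N, so -0.9613 T_C + 0.7986 T_D = -147.5 and 0.2756 T_C − 0.6018 T_D = -109.
Solving simultaneously: T_C = 490.6 N, T_D = 405.7 N.

T_C ≈ 491 N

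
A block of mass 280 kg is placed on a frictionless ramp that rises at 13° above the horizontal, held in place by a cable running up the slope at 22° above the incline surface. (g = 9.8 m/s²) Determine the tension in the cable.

Take axes along and perpendicular to the incline. Weight components: W sin 13° = 617.3 N down-slope, W cos 13° = 2674 N into the surface.
Along incline: T cos 22° = W sin 13° → T = 665.7 N.
Perpendicular: N = W cos 13° − T sin 22° = 2424 N.

T ≈ 666 N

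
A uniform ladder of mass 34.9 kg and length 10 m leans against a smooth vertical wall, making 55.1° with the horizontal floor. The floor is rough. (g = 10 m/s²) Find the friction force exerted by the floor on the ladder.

f ≈ 122 N

Torques about the foot: N_wall · 10 sin 55.1° = 34.9×10×5 cos 55.1° → N_wall = 121.73 N.
ΣF_x = 0: f_floor = N_wall = 121.73 N.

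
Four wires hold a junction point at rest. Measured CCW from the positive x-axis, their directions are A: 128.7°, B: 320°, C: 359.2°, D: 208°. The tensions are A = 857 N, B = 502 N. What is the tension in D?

Resolve: ΣF_x = 857 cos 128.7° + 502 cos 320° + T_C cos 359.2° + T_D cos 208° = 0.
        ΣF_y = 857 sin 128.7° + 502 sin 320° + T_C sin 359.2° + T_D sin 208° = 0.
The known terms sum to (-151.3, 346.1) N, so 0.9999 T_C − 0.8829 T_D = 151.3 and -0.0140 T_C − 0.4695 T_D = -346.1.
Solving simultaneously: T_C = 781.8 N, T_D = 714.1 N.

T_D ≈ 714 N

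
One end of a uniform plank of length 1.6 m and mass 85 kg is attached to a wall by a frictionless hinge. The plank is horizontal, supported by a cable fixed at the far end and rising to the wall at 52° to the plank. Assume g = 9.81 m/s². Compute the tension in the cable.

T ≈ 529 N

Take torques about the hinge: T sin 52° · 1.6 = 85×9.81×0.8 = 667.08 N·m.
So T = 667.08 / (0.7880 × 1.6) = 529.09 N.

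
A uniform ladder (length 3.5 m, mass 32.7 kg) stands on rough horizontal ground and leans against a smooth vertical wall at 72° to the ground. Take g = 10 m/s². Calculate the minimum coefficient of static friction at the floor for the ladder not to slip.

μ_min ≈ 0.162

ΣF_y = 0: N_floor = 32.7×10 = 327 N.
Torques about the foot: N_wall · 3.5 sin 72° = 32.7×10×1.75 cos 72° → N_wall = 53.124 N.
ΣF_x = 0: f_floor = N_wall = 53.124 N.
μ_min = f_floor / N_floor = 53.124 / 327 = 0.1625.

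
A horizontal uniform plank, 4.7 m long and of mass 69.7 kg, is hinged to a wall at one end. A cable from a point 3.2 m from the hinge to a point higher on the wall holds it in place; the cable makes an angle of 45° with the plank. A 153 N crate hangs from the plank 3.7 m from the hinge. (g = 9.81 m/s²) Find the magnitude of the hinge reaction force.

Take torques about the hinge: T sin 45° · 3.2 = 69.7×9.81×2.35 + 153×3.7 = 2172.9 N·m.
So T = 2172.9 / (0.7071 × 3.2) = 960.31 N.
ΣF_x = 0: H_x = T cos 45° = 679.04 N.
ΣF_y = 0: H_y = (69.7×9.81 + 153) − T sin 45° = 836.76 − 679.04 = 157.72 N.
|H| = √(H_x² + H_y²) = √((679.04)² + (157.72)²) = 697.12 N.

|H| ≈ 697 N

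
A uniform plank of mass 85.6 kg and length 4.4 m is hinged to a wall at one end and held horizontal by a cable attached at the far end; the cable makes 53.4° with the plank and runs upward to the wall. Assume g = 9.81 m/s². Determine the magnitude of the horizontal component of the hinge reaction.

H_x ≈ 312 N

Take torques about the hinge: T sin 53.4° · 4.4 = 85.6×9.81×2.2 = 1847.4 N·m.
So T = 1847.4 / (0.8028 × 4.4) = 522.99 N.
ΣF_x = 0: H_x = T cos 53.4° = 311.82 N.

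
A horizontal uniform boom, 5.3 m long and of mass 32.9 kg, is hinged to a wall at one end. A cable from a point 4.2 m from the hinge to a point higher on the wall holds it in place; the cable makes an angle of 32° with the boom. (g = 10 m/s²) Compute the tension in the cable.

T ≈ 392 N

Take torques about the hinge: T sin 32° · 4.2 = 32.9×10×2.65 = 871.85 N·m.
So T = 871.85 / (0.5299 × 4.2) = 391.73 N.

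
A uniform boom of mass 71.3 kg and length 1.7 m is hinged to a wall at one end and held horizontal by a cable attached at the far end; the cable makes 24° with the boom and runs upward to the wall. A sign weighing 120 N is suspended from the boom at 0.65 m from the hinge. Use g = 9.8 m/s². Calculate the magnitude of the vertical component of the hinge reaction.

Take torques about the hinge: T sin 24° · 1.7 = 71.3×9.8×0.85 + 120×0.65 = 671.93 N·m.
So T = 671.93 / (0.4067 × 1.7) = 971.76 N.
ΣF_y = 0: H_y = (71.3×9.8 + 120) − T sin 24° = 818.74 − 395.25 = 423.49 N.

|H_y| ≈ 423 N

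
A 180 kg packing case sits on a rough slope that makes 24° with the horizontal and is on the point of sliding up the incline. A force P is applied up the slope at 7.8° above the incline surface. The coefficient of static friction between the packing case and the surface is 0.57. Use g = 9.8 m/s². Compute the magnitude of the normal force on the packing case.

N ≈ 1400 N

On the verge of sliding up the incline, friction equals μN and acts down the slope.
Perpendicular: N + P sin 7.8° = W cos 24° = 1611 N.
Along incline: P cos 7.8° = W sin 24° + μN  with W sin 24° = 717.5 N.
Solving the pair for P and N: P = 1532 N, N = 1404 N (and f = μN = 800.1 N).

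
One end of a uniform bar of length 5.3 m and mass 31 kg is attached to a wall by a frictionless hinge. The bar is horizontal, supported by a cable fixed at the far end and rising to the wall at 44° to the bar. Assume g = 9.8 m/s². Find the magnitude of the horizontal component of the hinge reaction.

Take torques about the hinge: T sin 44° · 5.3 = 31×9.8×2.65 = 805.07 N·m.
So T = 805.07 / (0.6947 × 5.3) = 218.67 N.
ΣF_x = 0: H_x = T cos 44° = 157.3 N.

H_x ≈ 157 N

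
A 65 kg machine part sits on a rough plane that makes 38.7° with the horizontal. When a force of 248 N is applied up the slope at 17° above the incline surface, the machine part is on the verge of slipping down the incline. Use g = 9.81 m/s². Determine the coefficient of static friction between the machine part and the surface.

μ ≈ 0.380

On the verge of sliding down the incline, friction is at its maximum μN and acts up the slope.
Perpendicular to incline: N = W cos 38.7° − P sin 17° = 497.6 − 72.51 = 425.1 N.
Along incline: P cos 17° + μN = W sin 38.7° → μ = (W sin 38.7° − P cos 17°) / N = 0.3799.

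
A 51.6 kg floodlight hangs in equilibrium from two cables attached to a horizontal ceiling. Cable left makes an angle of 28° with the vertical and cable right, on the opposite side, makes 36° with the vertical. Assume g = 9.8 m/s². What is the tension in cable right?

T_right ≈ 264 N

Angles from the horizontal: cable left is 90° − 28° = 62°, cable right is 90° − 36° = 54°.
Weight W = 51.6 × 9.8 = 505.7 N acts straight down.
Horizontal: T_left cos 62° = T_right cos 54°  →  T_left = 1.252 T_right.
Vertical: T_left sin 62° + T_right sin 54° = 505.7.
Substituting the horizontal relation into the vertical equation gives 1.914 T_right = 505.7, so T_right = 264.1 N.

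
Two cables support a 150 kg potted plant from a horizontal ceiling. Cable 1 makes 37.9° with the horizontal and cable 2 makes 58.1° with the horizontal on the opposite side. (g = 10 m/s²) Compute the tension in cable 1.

Weight W = 150 × 10 = 1500 N acts straight down.
Horizontal: T_1 cos 37.9° = T_2 cos 58.1°  →  T_2 = 1.493 T_1.
Vertical: T_1 sin 37.9° + T_2 sin 58.1° = 1500.
Substituting the horizontal relation into the vertical equation gives 1.882 T_1 = 1500, so T_1 = 797 N.

T_1 ≈ 797 N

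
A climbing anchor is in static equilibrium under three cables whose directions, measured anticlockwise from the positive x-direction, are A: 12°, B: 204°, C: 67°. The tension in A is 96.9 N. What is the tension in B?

T_B ≈ 116 N

Resolve: ΣF_x = 96.9 cos 12° + T_B cos 204° + T_C cos 67° = 0.
        ΣF_y = 96.9 sin 12° + T_B sin 204° + T_C sin 67° = 0.
The known terms sum to (94.78, 20.15) N, so -0.9135 T_B + 0.3907 T_C = -94.78 and -0.4067 T_B + 0.9205 T_C = -20.15.
Solving simultaneously: T_B = 116.4 N, T_C = 29.54 N.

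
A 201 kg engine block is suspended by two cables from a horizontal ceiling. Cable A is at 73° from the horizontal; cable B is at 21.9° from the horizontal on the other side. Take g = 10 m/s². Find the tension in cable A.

Weight W = 201 × 10 = 2010 N acts straight down.
Horizontal: T_A cos 73° = T_B cos 21.9°  →  T_B = 0.3151 T_A.
Vertical: T_A sin 73° + T_B sin 21.9° = 2010.
Substituting the horizontal relation into the vertical equation gives 1.074 T_A = 2010, so T_A = 1872 N.

T_A ≈ 1870 N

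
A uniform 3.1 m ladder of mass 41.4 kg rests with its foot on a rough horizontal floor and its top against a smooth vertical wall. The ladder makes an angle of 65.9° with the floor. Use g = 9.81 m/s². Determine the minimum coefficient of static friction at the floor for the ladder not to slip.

ΣF_y = 0: N_floor = 41.4×9.81 = 406.13 N.
Torques about the foot: N_wall · 3.1 sin 65.9° = 41.4×9.81×1.55 cos 65.9° → N_wall = 90.836 N.
ΣF_x = 0: f_floor = N_wall = 90.836 N.
μ_min = f_floor / N_floor = 90.836 / 406.13 = 0.2237.

μ_min ≈ 0.224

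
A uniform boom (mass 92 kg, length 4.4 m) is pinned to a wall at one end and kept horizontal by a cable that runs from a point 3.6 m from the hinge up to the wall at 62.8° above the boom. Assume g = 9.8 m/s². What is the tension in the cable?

T ≈ 619 N

Take torques about the hinge: T sin 62.8° · 3.6 = 92×9.8×2.2 = 1983.5 N·m.
So T = 1983.5 / (0.8894 × 3.6) = 619.48 N.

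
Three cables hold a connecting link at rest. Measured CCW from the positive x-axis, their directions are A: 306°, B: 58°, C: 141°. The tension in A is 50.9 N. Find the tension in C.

Resolve: ΣF_x = 50.9 cos 306° + T_B cos 58° + T_C cos 141° = 0.
        ΣF_y = 50.9 sin 306° + T_B sin 58° + T_C sin 141° = 0.
The known terms sum to (29.92, -41.18) N, so 0.5299 T_B − 0.7771 T_C = -29.92 and 0.8480 T_B + 0.6293 T_C = 41.18.
Solving simultaneously: T_B = 13.27 N, T_C = 47.55 N.

T_C ≈ 47.5 N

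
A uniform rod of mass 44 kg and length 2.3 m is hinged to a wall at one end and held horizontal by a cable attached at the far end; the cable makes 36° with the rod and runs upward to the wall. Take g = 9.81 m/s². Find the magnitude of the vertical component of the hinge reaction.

Take torques about the hinge: T sin 36° · 2.3 = 44×9.81×1.15 = 496.39 N·m.
So T = 496.39 / (0.5878 × 2.3) = 367.17 N.
ΣF_y = 0: H_y = (44×9.81) − T sin 36° = 431.64 − 215.82 = 215.82 N.

|H_y| ≈ 216 N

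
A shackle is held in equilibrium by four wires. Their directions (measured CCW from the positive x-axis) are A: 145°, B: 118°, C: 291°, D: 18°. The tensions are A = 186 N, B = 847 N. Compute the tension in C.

Resolve: ΣF_x = 186 cos 145° + 847 cos 118° + T_C cos 291° + T_D cos 18° = 0.
        ΣF_y = 186 sin 145° + 847 sin 118° + T_C sin 291° + T_D sin 18° = 0.
The known terms sum to (-550, 854.5) N, so 0.3584 T_C + 0.9511 T_D = 550 and -0.9336 T_C + 0.3090 T_D = -854.5.
Solving simultaneously: T_C = 984 N, T_D = 207.5 N.

T_C ≈ 984 N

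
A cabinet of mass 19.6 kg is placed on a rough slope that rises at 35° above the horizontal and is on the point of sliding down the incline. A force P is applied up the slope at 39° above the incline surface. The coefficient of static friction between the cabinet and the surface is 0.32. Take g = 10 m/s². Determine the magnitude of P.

P ≈ 106 N

On the verge of sliding down the incline, friction equals μN and acts up the slope.
Perpendicular: N + P sin 39° = W cos 35° = 160.6 N.
Along incline: P cos 39° + μN = W sin 35° with W sin 35° = 112.4 N.
Solving the pair for P and N: P = 106 N, N = 93.83 N (and f = μN = 30.03 N).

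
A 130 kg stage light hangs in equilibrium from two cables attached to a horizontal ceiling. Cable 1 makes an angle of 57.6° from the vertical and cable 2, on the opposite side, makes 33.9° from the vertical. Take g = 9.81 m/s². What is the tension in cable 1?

Angles from the horizontal: cable 1 is 90° − 57.6° = 32.4°, cable 2 is 90° − 33.9° = 56.1°.
Weight W = 130 × 9.81 = 1275 N acts straight down.
Horizontal: T_1 cos 32.4° = T_2 cos 56.1°  →  T_2 = 1.514 T_1.
Vertical: T_1 sin 32.4° + T_2 sin 56.1° = 1275.
Substituting the horizontal relation into the vertical equation gives 1.792 T_1 = 1275, so T_1 = 711.5 N.

T_1 ≈ 712 N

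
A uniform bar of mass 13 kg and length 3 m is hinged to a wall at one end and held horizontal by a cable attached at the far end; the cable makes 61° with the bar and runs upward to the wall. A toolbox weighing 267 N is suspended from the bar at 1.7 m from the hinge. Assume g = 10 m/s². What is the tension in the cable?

T ≈ 247 N

Take torques about the hinge: T sin 61° · 3 = 13×10×1.5 + 267×1.7 = 648.9 N·m.
So T = 648.9 / (0.8746 × 3) = 247.31 N.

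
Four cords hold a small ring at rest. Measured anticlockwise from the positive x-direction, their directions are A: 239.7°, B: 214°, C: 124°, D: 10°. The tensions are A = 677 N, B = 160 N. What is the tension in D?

Resolve: ΣF_x = 677 cos 239.7° + 160 cos 214° + T_C cos 124° + T_D cos 10° = 0.
        ΣF_y = 677 sin 239.7° + 160 sin 214° + T_C sin 124° + T_D sin 10° = 0.
The known terms sum to (-474.2, -674) N, so -0.5592 T_C + 0.9848 T_D = 474.2 and 0.8290 T_C + 0.1736 T_D = 674.
Solving simultaneously: T_C = 636.4 N, T_D = 842.9 N.

T_D ≈ 843 N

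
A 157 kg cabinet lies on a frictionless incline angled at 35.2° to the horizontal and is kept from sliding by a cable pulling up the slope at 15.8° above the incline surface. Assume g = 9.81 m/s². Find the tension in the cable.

Take axes along and perpendicular to the incline. Weight components: W sin 35.2° = 887.8 N down-slope, W cos 35.2° = 1259 N into the surface.
Along incline: T cos 15.8° = W sin 35.2° → T = 922.7 N.
Perpendicular: N = W cos 35.2° − T sin 15.8° = 1007 N.

T ≈ 923 N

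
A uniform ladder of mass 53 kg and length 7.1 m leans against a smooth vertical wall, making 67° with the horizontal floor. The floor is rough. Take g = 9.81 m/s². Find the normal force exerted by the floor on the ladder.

ΣF_y = 0: N_floor = 53×9.81 = 519.93 N.

N_floor ≈ 520 N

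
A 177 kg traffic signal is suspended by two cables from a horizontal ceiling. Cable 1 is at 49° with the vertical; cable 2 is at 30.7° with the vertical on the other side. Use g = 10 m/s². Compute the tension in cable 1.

Angles from the horizontal: cable 1 is 90° − 49° = 41°, cable 2 is 90° − 30.7° = 59.3°.
Weight W = 177 × 10 = 1770 N acts straight down.
Horizontal: T_1 cos 41° = T_2 cos 59.3°  →  T_2 = 1.478 T_1.
Vertical: T_1 sin 41° + T_2 sin 59.3° = 1770.
Substituting the horizontal relation into the vertical equation gives 1.927 T_1 = 1770, so T_1 = 918.5 N.

T_1 ≈ 918 N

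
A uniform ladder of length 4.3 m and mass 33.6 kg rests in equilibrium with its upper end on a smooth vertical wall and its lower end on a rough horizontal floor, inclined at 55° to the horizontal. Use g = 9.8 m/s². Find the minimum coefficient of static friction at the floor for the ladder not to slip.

μ_min ≈ 0.350

ΣF_y = 0: N_floor = 33.6×9.8 = 329.28 N.
Torques about the foot: N_wall · 4.3 sin 55° = 33.6×9.8×2.15 cos 55° → N_wall = 115.28 N.
ΣF_x = 0: f_floor = N_wall = 115.28 N.
μ_min = f_floor / N_floor = 115.28 / 329.28 = 0.3501.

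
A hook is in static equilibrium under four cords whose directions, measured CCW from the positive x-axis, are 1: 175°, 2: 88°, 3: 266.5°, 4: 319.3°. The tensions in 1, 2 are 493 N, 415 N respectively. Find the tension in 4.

T_4 ≈ 632 N

Resolve: ΣF_x = 493 cos 175° + 415 cos 88° + T_3 cos 266.5° + T_4 cos 319.3° = 0.
        ΣF_y = 493 sin 175° + 415 sin 88° + T_3 sin 266.5° + T_4 sin 319.3° = 0.
The known terms sum to (-476.6, 457.7) N, so -0.0610 T_3 + 0.7581 T_4 = 476.6 and -0.9981 T_3 − 0.6521 T_4 = -457.7.
Solving simultaneously: T_3 = 45.44 N, T_4 = 632.4 N.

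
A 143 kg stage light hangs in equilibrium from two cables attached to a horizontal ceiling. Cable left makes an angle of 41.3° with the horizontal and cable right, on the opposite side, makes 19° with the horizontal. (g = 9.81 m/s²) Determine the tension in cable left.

Weight W = 143 × 9.81 = 1403 N acts straight down.
Horizontal: T_left cos 41.3° = T_right cos 19°  →  T_right = 0.7946 T_left.
Vertical: T_left sin 41.3° + T_right sin 19° = 1403.
Substituting the horizontal relation into the vertical equation gives 0.9187 T_left = 1403, so T_left = 1527 N.

T_left ≈ 1530 N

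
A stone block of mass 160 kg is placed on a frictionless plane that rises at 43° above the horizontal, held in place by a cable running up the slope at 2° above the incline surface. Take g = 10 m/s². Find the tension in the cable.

T ≈ 1090 N

Take axes along and perpendicular to the incline. Weight components: W sin 43° = 1091 N down-slope, W cos 43° = 1170 N into the surface.
Along incline: T cos 2° = W sin 43° → T = 1092 N.
Perpendicular: N = W cos 43° − T sin 2° = 1132 N.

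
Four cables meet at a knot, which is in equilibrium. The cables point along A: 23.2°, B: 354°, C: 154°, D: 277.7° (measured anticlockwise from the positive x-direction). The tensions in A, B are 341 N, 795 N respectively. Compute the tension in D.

T_D ≈ 637 N

Resolve: ΣF_x = 341 cos 23.2° + 795 cos 354° + T_C cos 154° + T_D cos 277.7° = 0.
        ΣF_y = 341 sin 23.2° + 795 sin 354° + T_C sin 154° + T_D sin 277.7° = 0.
The known terms sum to (1104, 51.23) N, so -0.8988 T_C + 0.1340 T_D = -1104 and 0.4384 T_C − 0.9910 T_D = -51.23.
Solving simultaneously: T_C = 1323 N, T_D = 637.1 N.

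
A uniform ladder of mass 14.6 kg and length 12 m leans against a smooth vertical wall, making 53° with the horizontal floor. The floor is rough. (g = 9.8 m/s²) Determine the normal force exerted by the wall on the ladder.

Torques about the foot: N_wall · 12 sin 53° = 14.6×9.8×6 cos 53° → N_wall = 53.909 N.

N_wall ≈ 53.9 N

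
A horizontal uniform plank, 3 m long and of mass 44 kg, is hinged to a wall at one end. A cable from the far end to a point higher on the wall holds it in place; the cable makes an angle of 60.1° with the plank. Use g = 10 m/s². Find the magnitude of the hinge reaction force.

Take torques about the hinge: T sin 60.1° · 3 = 44×10×1.5 = 660 N·m.
So T = 660 / (0.8669 × 3) = 253.78 N.
ΣF_x = 0: H_x = T cos 60.1° = 126.51 N.
ΣF_y = 0: H_y = (44×10) − T sin 60.1° = 440 − 220 = 220 N.
|H| = √(H_x² + H_y²) = √((126.51)² + (220)²) = 253.78 N.

|H| ≈ 254 N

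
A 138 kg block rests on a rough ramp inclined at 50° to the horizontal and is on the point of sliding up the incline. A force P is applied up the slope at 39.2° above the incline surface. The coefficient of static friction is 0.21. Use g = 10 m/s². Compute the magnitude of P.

P ≈ 1370 N

On the verge of sliding up the incline, friction equals μN and acts down the slope.
Perpendicular: N + P sin 39.2° = W cos 50° = 887 N.
Along incline: P cos 39.2° = W sin 50° + μN  with W sin 50° = 1057 N.
Solving the pair for P and N: P = 1370 N, N = 21.23 N (and f = μN = 4.458 N).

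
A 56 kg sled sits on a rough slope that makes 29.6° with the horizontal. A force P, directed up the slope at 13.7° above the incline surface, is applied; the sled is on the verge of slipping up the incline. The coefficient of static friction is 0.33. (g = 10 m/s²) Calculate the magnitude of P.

P ≈ 417 N

On the verge of sliding up the incline, friction equals μN and acts down the slope.
Perpendicular: N + P sin 13.7° = W cos 29.6° = 486.9 N.
Along incline: P cos 13.7° = W sin 29.6° + μN  with W sin 29.6° = 276.6 N.
Solving the pair for P and N: P = 416.6 N, N = 388.3 N (and f = μN = 128.1 N).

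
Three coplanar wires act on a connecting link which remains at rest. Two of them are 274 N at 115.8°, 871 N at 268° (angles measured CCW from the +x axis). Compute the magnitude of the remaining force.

F ≈ 641 N

Sum the known components: ΣF_x = -149.7 N, ΣF_y = -623.8 N.
For equilibrium the remaining force must supply (−ΣF_x, −ΣF_y) = (149.7, 623.8) N.
Magnitude = √((149.7)² + (623.8)²) = 641.5 N; direction = atan2(623.8, 149.7) = 76.5°.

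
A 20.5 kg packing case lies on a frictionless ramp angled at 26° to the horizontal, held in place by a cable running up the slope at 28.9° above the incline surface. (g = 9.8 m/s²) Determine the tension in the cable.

Take axes along and perpendicular to the incline. Weight components: W sin 26° = 88.07 N down-slope, W cos 26° = 180.6 N into the surface.
Along incline: T cos 28.9° = W sin 26° → T = 100.6 N.
Perpendicular: N = W cos 26° − T sin 28.9° = 132 N.

T ≈ 101 N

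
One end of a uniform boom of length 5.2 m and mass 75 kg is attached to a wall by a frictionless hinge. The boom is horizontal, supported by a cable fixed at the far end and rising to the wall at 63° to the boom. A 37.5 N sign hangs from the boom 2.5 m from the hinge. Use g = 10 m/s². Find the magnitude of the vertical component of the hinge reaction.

|H_y| ≈ 394 N

Take torques about the hinge: T sin 63° · 5.2 = 75×10×2.6 + 37.5×2.5 = 2043.8 N·m.
So T = 2043.8 / (0.8910 × 5.2) = 441.11 N.
ΣF_y = 0: H_y = (75×10 + 37.5) − T sin 63° = 787.5 − 393.03 = 394.47 N.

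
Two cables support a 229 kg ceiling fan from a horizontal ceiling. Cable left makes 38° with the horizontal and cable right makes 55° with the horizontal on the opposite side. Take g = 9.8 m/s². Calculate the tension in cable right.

T_right ≈ 1770 N

Weight W = 229 × 9.8 = 2244 N acts straight down.
Horizontal: T_left cos 38° = T_right cos 55°  →  T_left = 0.7279 T_right.
Vertical: T_left sin 38° + T_right sin 55° = 2244.
Substituting the horizontal relation into the vertical equation gives 1.267 T_right = 2244, so T_right = 1771 N.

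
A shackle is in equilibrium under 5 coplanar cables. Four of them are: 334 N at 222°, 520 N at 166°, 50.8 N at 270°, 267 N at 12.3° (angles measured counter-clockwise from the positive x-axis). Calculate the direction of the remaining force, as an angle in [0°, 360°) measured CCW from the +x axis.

Sum the known components: ΣF_x = -491.9 N, ΣF_y = -91.61 N.
For equilibrium the remaining force must supply (−ΣF_x, −ΣF_y) = (491.9, 91.61) N.
Magnitude = √((491.9)² + (91.61)²) = 500.4 N; direction = atan2(91.61, 491.9) = 10.6°.

θ ≈ 10.6°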